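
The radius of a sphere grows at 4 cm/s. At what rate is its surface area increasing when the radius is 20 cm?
640π cm²/s

S = 4πr²
dS/dt = dS/dr · dr/dt = 8πr · 4
At r = 20: dS/dt = 640π cm²/s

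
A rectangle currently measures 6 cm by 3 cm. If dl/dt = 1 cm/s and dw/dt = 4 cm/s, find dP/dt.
10 cm/s

P = 2(l + w)
dP/dt = 2(dl/dt + dw/dt) = 2(1 + 4) = 10 cm/s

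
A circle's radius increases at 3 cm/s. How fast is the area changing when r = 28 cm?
168π cm²/s

A = πr²
dA/dt = 2πr · dr/dt = 2π(28)(3) = 168π cm²/s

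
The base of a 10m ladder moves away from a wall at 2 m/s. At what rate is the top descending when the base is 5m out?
2√3/3 ≈ 1.155 m/s

x² + y² = 10²
2x·dx/dt + 2y·dy/dt = 0
dy/dt = -x/y · dx/dt = -5/(5√3) · 2 = -2√3/3 m/s
The top is descending at 2√3/3 ≈ 1.155 m/s.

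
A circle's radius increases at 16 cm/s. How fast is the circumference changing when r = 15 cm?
32π cm/s

C = 2πr
dC/dt = 2π · dr/dt = 2π · 16 = 32π cm/s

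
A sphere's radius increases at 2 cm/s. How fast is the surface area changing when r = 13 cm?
208π cm²/s

S = 4πr²
dS/dt = dS/dr · dr/dt = 8πr · 2
At r = 13: dS/dt = 208π cm²/s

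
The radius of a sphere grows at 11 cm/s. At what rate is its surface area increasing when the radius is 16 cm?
1408π cm²/s

S = 4πr²
dS/dt = dS/dr · dr/dt = 8πr · 11
At r = 16: dS/dt = 1408π cm²/s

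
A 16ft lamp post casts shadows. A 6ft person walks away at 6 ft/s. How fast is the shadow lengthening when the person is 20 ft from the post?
18/5 ft/s

By similar triangles: 16/(x+s) = 6/s
Solving: s = 6x/10
ds/dt = 6/10 · dx/dt = 3/5 · 6 = 18/5 ft/s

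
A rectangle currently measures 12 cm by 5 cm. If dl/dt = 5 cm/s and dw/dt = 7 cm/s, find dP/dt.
24 cm/s

P = 2(l + w)
dP/dt = 2(dl/dt + dw/dt) = 2(5 + 7) = 24 cm/s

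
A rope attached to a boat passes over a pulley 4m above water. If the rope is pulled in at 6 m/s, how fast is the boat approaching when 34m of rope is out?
34√285/95 ≈ 6.042 m/s

rope² = x² + 4²
x = √(34² - 4²) = 2√285
dx/dt = (rope/x) · d(rope)/dt = (34/(2√285)) · (-6) = -34√285/95 m/s
The boat approaches at 34√285/95 ≈ 6.042 m/s.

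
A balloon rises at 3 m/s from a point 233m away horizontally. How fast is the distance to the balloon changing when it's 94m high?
282√101/2525 ≈ 1.122 m/s

z² = 233² + y²
z = √(233² + 94²) = 25√101
dz/dt = y/z · dy/dt = 94/(25√101) · 3 = 282√101/2525 ≈ 1.122 m/s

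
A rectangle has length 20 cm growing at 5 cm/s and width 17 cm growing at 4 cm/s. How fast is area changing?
165 cm²/s

A = lw
dA/dt = w·dl/dt + l·dw/dt = 17·5 + 20·4 = 165 cm²/s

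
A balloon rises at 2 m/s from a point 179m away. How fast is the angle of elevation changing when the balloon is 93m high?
0.008798 rad/s

tan(θ) = y/179
sec²(θ) · dθ/dt = (1/179) · dy/dt
dθ/dt = cos²(θ)/179 · 2 = 179/(179² + 93²) · 2
dθ/dt = 0.008798 rad/s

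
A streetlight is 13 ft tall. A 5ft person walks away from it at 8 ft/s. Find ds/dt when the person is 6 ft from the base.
5 ft/s

By similar triangles: 13/(x+s) = 5/s
Solving: s = 5x/8
ds/dt = 5/8 · dx/dt = 5/8 · 8 = 5 ft/s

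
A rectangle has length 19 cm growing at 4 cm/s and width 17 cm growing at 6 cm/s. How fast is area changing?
182 cm²/s

A = lw
dA/dt = w·dl/dt + l·dw/dt = 17·4 + 19·6 = 182 cm²/s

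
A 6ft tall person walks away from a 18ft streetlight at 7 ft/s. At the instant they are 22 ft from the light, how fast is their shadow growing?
7/2 ft/s

By similar triangles: 18/(x+s) = 6/s
Solving: s = 6x/12
ds/dt = 6/12 · dx/dt = 1/2 · 7 = 7/2 ft/s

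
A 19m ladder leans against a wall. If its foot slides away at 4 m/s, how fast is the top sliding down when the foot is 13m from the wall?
13√3/6 ≈ 3.753 m/s

x² + y² = 19²
2x·dx/dt + 2y·dy/dt = 0
dy/dt = -x/y · dx/dt = -13/(8√3) · 4 = -13√3/6 m/s
The top is descending at 13√3/6 ≈ 3.753 m/s.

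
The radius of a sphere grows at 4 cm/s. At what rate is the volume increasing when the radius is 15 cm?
3600π cm³/s

V = (4/3)πr³
dV/dt = dV/dr · dr/dt = 4πr² · 4
At r = 15: dV/dt = 3600π cm³/s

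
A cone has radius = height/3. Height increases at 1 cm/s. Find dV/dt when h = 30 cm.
100π cm³/s

V = (1/3)π(h/3)²h = πh³/27
dV/dt = πh²/9 · 1
At h = 30: dV/dt = 100π cm³/s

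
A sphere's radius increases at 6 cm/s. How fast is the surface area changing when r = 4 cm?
192π cm²/s

S = 4πr²
dS/dt = dS/dr · dr/dt = 8πr · 6
At r = 4: dS/dt = 192π cm²/s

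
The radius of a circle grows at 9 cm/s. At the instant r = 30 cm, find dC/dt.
18π cm/s

C = 2πr
dC/dt = 2π · dr/dt = 2π · 9 = 18π cm/s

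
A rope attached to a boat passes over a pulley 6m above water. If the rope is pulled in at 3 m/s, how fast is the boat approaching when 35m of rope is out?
105√1189/1189 ≈ 3.045 m/s

rope² = x² + 6²
x = √(35² - 6²) = √1189
dx/dt = (rope/x) · d(rope)/dt = (35/√1189) · (-3) = -105√1189/1189 m/s
The boat approaches at 105√1189/1189 ≈ 3.045 m/s.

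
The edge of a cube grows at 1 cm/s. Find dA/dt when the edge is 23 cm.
276 cm²/s

A = 6s²
dA/dt = 12s · ds/dt = 12·23·1 = 276 cm²/s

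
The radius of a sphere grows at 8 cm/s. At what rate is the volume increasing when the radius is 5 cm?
800π cm³/s

V = (4/3)πr³
dV/dt = dV/dr · dr/dt = 4πr² · 8
At r = 5: dV/dt = 800π cm³/s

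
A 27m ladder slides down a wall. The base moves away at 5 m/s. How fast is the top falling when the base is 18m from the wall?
2√5 ≈ 4.472 m/s

x² + y² = 27²
2x·dx/dt + 2y·dy/dt = 0
dy/dt = -x/y · dx/dt = -18/(9√5) · 5 = -2√5 m/s
The top is descending at 2√5 ≈ 4.472 m/s.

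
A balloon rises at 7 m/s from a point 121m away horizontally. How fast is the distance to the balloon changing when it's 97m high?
679√962/4810 ≈ 4.378 m/s

z² = 121² + y²
z = √(121² + 97²) = 5√962
dz/dt = y/z · dy/dt = 97/(5√962) · 7 = 679√962/4810 ≈ 4.378 m/s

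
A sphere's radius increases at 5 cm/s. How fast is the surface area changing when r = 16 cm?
640π cm²/s

S = 4πr²
dS/dt = dS/dr · dr/dt = 8πr · 5
At r = 16: dS/dt = 640π cm²/s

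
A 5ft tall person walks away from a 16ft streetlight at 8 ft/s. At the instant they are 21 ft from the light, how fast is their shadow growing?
40/11 ft/s

By similar triangles: 16/(x+s) = 5/s
Solving: s = 5x/11
ds/dt = 5/11 · dx/dt = 5/11 · 8 = 40/11 ft/s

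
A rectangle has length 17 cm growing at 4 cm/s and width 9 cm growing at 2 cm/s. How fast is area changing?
70 cm²/s

A = lw
dA/dt = w·dl/dt + l·dw/dt = 9·4 + 17·2 = 70 cm²/s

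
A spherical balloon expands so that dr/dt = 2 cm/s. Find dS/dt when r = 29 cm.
464π cm²/s

S = 4πr²
dS/dt = dS/dr · dr/dt = 8πr · 2
At r = 29: dS/dt = 464π cm²/s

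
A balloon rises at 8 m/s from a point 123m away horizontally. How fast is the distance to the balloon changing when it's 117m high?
156√3202/1601 ≈ 5.514 m/s

z² = 123² + y²
z = √(123² + 117²) = 3√3202
dz/dt = y/z · dy/dt = 117/(3√3202) · 8 = 156√3202/1601 ≈ 5.514 m/s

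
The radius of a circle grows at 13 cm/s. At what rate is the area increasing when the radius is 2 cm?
52π cm²/s

A = πr²
dA/dt = 2πr · dr/dt = 2π(2)(13) = 52π cm²/s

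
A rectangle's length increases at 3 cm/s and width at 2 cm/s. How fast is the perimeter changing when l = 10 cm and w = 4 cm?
10 cm/s

P = 2(l + w)
dP/dt = 2(dl/dt + dw/dt) = 2(3 + 2) = 10 cm/s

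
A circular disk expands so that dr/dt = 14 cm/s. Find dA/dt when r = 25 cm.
700π cm²/s

A = πr²
dA/dt = 2πr · dr/dt = 2π(25)(14) = 700π cm²/s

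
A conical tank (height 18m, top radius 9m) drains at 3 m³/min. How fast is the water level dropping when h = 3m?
4/(3π) ≈ 0.4244 m/min

r/h = 9/18, so r = (1/2)h
V = (1/3)πr²h = (1/3)π((1/2)h)²h = (1/12)πh³
dV/dh = (1/4)πh²
dh/dt = (dV/dt)/(dV/dh) = -3/((1/4)π·3²) = -4/(3π) m/min
The level is dropping at 4/(3π) ≈ 0.4244 m/min.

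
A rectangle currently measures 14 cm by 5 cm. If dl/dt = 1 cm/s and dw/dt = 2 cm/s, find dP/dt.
6 cm/s

P = 2(l + w)
dP/dt = 2(dl/dt + dw/dt) = 2(1 + 2) = 6 cm/s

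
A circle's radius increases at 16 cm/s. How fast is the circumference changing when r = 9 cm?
32π cm/s

C = 2πr
dC/dt = 2π · dr/dt = 2π · 16 = 32π cm/s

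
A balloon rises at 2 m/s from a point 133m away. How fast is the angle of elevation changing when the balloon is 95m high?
0.009957 rad/s

tan(θ) = y/133
sec²(θ) · dθ/dt = (1/133) · dy/dt
dθ/dt = cos²(θ)/133 · 2 = 133/(133² + 95²) · 2
dθ/dt = 0.009957 rad/s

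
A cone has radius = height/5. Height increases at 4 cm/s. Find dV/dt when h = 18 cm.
1296π/25 cm³/s

V = (1/3)π(h/5)²h = πh³/75
dV/dt = πh²/25 · 4
At h = 18: dV/dt = 1296π/25 cm³/s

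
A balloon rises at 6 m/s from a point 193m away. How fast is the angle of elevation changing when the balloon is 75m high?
0.027009 rad/s

tan(θ) = y/193
sec²(θ) · dθ/dt = (1/193) · dy/dt
dθ/dt = cos²(θ)/193 · 6 = 193/(193² + 75²) · 6
dθ/dt = 0.027009 rad/s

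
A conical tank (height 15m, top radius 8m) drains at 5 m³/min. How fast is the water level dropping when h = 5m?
45/(64π) ≈ 0.2238 m/min

r/h = 8/15, so r = (8/15)h
V = (1/3)πr²h = (1/3)π((8/15)h)²h = (64/675)πh³
dV/dh = (64/225)πh²
dh/dt = (dV/dt)/(dV/dh) = -5/((64/225)π·5²) = -45/(64π) m/min
The level is dropping at 45/(64π) ≈ 0.2238 m/min.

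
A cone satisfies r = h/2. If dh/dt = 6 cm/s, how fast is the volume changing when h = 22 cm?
726π cm³/s

V = (1/3)π(h/2)²h = πh³/12
dV/dt = πh²/4 · 6
At h = 22: dV/dt = 726π cm³/s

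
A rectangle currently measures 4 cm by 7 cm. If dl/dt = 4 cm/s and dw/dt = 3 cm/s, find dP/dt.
14 cm/s

P = 2(l + w)
dP/dt = 2(dl/dt + dw/dt) = 2(4 + 3) = 14 cm/s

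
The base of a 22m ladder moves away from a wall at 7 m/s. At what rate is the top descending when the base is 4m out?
14√13/39 ≈ 1.294 m/s

x² + y² = 22²
2x·dx/dt + 2y·dy/dt = 0
dy/dt = -x/y · dx/dt = -4/(6√13) · 7 = -14√13/39 m/s
The top is descending at 14√13/39 ≈ 1.294 m/s.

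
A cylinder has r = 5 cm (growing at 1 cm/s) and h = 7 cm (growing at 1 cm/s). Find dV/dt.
95π cm³/s

V = πr²h
dV/dt = 2πrh·dr/dt + πr²·dh/dt
= 2π(5)(7)(1) + π(5)²(1)
= 95π cm³/s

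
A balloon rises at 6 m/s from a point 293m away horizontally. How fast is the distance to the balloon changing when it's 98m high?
588√95453/95453 ≈ 1.903 m/s

z² = 293² + y²
z = √(293² + 98²) = √95453
dz/dt = y/z · dy/dt = 98/√95453 · 6 = 588√95453/95453 ≈ 1.903 m/s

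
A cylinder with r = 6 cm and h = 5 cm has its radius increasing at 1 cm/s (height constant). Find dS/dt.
34π cm²/s

S = 2πrh + 2πr² (lateral + bases)
dS/dt = (2πh + 4πr)·dr/dt = (2π·5 + 4π·6)·1
= 34π cm²/s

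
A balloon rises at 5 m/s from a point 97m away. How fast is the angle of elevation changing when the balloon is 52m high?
0.04004 rad/s

tan(θ) = y/97
sec²(θ) · dθ/dt = (1/97) · dy/dt
dθ/dt = cos²(θ)/97 · 5 = 97/(97² + 52²) · 5
dθ/dt = 0.04004 rad/s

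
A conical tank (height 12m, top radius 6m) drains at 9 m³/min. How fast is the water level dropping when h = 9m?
4/(9π) ≈ 0.1415 m/min

r/h = 6/12, so r = (1/2)h
V = (1/3)πr²h = (1/3)π((1/2)h)²h = (1/12)πh³
dV/dh = (1/4)πh²
dh/dt = (dV/dt)/(dV/dh) = -9/((1/4)π·9²) = -4/(9π) m/min
The level is dropping at 4/(9π) ≈ 0.1415 m/min.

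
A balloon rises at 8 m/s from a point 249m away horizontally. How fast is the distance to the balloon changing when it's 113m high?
452√74770/37385 ≈ 3.306 m/s

z² = 249² + y²
z = √(249² + 113²) = √74770
dz/dt = y/z · dy/dt = 113/√74770 · 8 = 452√74770/37385 ≈ 3.306 m/s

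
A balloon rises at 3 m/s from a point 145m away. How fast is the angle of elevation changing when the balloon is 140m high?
0.010708 rad/s

tan(θ) = y/145
sec²(θ) · dθ/dt = (1/145) · dy/dt
dθ/dt = cos²(θ)/145 · 3 = 145/(145² + 140²) · 3
dθ/dt = 0.010708 rad/s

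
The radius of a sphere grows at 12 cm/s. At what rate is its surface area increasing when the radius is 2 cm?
192π cm²/s

S = 4πr²
dS/dt = dS/dr · dr/dt = 8πr · 12
At r = 2: dS/dt = 192π cm²/s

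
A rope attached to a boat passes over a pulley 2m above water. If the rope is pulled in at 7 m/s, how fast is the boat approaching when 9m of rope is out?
9√77/11 ≈ 7.18 m/s

rope² = x² + 2²
x = √(9² - 2²) = √77
dx/dt = (rope/x) · d(rope)/dt = (9/√77) · (-7) = -9√77/11 m/s
The boat approaches at 9√77/11 ≈ 7.18 m/s.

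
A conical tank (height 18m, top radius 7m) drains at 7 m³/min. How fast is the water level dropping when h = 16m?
81/(448π) ≈ 0.05755 m/min

r/h = 7/18, so r = (7/18)h
V = (1/3)πr²h = (1/3)π((7/18)h)²h = (49/972)πh³
dV/dh = (49/324)πh²
dh/dt = (dV/dt)/(dV/dh) = -7/((49/324)π·16²) = -81/(448π) m/min
The level is dropping at 81/(448π) ≈ 0.05755 m/min.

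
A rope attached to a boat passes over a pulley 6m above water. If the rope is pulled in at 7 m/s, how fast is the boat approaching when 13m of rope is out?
13√133/19 ≈ 7.891 m/s

rope² = x² + 6²
x = √(13² - 6²) = √133
dx/dt = (rope/x) · d(rope)/dt = (13/√133) · (-7) = -13√133/19 m/s
The boat approaches at 13√133/19 ≈ 7.891 m/s.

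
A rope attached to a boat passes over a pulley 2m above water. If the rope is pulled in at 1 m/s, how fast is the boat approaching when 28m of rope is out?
14√195/195 ≈ 1.003 m/s

rope² = x² + 2²
x = √(28² - 2²) = 2√195
dx/dt = (rope/x) · d(rope)/dt = (28/(2√195)) · (-1) = -14√195/195 m/s
The boat approaches at 14√195/195 ≈ 1.003 m/s.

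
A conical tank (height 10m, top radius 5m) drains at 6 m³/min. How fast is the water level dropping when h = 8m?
3/(8π) ≈ 0.1194 m/min

r/h = 5/10, so r = (1/2)h
V = (1/3)πr²h = (1/3)π((1/2)h)²h = (1/12)πh³
dV/dh = (1/4)πh²
dh/dt = (dV/dt)/(dV/dh) = -6/((1/4)π·8²) = -3/(8π) m/min
The level is dropping at 3/(8π) ≈ 0.1194 m/min.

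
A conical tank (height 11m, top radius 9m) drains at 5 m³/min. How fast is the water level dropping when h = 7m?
605/(3969π) ≈ 0.04852 m/min

r/h = 9/11, so r = (9/11)h
V = (1/3)πr²h = (1/3)π((9/11)h)²h = (27/121)πh³
dV/dh = (81/121)πh²
dh/dt = (dV/dt)/(dV/dh) = -5/((81/121)π·7²) = -605/(3969π) m/min
The level is dropping at 605/(3969π) ≈ 0.04852 m/min.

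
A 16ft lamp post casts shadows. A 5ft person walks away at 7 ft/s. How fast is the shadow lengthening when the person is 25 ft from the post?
35/11 ft/s

By similar triangles: 16/(x+s) = 5/s
Solving: s = 5x/11
ds/dt = 5/11 · dx/dt = 5/11 · 7 = 35/11 ft/s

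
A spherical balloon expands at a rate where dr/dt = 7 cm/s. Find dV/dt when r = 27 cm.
20412π cm³/s

V = (4/3)πr³
dV/dt = dV/dr · dr/dt = 4πr² · 7
At r = 27: dV/dt = 20412π cm³/s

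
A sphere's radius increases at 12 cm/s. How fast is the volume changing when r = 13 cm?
8112π cm³/s

V = (4/3)πr³
dV/dt = dV/dr · dr/dt = 4πr² · 12
At r = 13: dV/dt = 8112π cm³/s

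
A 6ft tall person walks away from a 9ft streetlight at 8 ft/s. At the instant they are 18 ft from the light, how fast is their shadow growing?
16 ft/s

By similar triangles: 9/(x+s) = 6/s
Solving: s = 6x/3
ds/dt = 6/3 · dx/dt = 2 · 8 = 16 ft/s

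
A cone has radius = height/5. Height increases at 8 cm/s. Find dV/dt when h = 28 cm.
6272π/25 cm³/s

V = (1/3)π(h/5)²h = πh³/75
dV/dt = πh²/25 · 8
At h = 28: dV/dt = 6272π/25 cm³/s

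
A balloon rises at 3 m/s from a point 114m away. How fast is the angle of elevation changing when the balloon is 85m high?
0.016913 rad/s

tan(θ) = y/114
sec²(θ) · dθ/dt = (1/114) · dy/dt
dθ/dt = cos²(θ)/114 · 3 = 114/(114² + 85²) · 3
dθ/dt = 0.016913 rad/s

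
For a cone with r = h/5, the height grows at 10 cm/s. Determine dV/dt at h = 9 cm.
162π/5 cm³/s

V = (1/3)π(h/5)²h = πh³/75
dV/dt = πh²/25 · 10
At h = 9: dV/dt = 162π/5 cm³/s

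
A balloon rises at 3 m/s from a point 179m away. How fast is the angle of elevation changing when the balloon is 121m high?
0.011503 rad/s

tan(θ) = y/179
sec²(θ) · dθ/dt = (1/179) · dy/dt
dθ/dt = cos²(θ)/179 · 3 = 179/(179² + 121²) · 3
dθ/dt = 0.011503 rad/s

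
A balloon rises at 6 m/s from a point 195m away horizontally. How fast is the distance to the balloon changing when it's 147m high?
147√6626/3313 ≈ 3.612 m/s

z² = 195² + y²
z = √(195² + 147²) = 3√6626
dz/dt = y/z · dy/dt = 147/(3√6626) · 6 = 147√6626/3313 ≈ 3.612 m/s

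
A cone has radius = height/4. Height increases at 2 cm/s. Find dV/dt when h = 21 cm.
441π/8 cm³/s

V = (1/3)π(h/4)²h = πh³/48
dV/dt = πh²/16 · 2
At h = 21: dV/dt = 441π/8 cm³/s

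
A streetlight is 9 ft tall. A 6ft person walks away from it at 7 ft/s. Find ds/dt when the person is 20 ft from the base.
14 ft/s

By similar triangles: 9/(x+s) = 6/s
Solving: s = 6x/3
ds/dt = 6/3 · dx/dt = 2 · 7 = 14 ft/s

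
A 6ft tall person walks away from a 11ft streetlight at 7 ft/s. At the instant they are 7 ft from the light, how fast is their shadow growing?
42/5 ft/s

By similar triangles: 11/(x+s) = 6/s
Solving: s = 6x/5
ds/dt = 6/5 · dx/dt = 6/5 · 7 = 42/5 ft/s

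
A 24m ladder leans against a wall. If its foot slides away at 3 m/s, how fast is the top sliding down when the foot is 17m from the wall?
51√287/287 ≈ 3.01 m/s

x² + y² = 24²
2x·dx/dt + 2y·dy/dt = 0
dy/dt = -x/y · dx/dt = -17/√287 · 3 = -51√287/287 m/s
The top is descending at 51√287/287 ≈ 3.01 m/s.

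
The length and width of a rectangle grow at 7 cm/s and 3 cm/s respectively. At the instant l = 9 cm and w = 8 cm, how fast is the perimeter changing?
20 cm/s

P = 2(l + w)
dP/dt = 2(dl/dt + dw/dt) = 2(7 + 3) = 20 cm/s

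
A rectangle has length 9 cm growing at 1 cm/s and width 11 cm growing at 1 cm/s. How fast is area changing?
20 cm²/s

A = lw
dA/dt = w·dl/dt + l·dw/dt = 11·1 + 9·1 = 20 cm²/s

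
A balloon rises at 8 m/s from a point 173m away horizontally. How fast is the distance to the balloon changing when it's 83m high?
332√36818/18409 ≈ 3.46 m/s

z² = 173² + y²
z = √(173² + 83²) = √36818
dz/dt = y/z · dy/dt = 83/√36818 · 8 = 332√36818/18409 ≈ 3.46 m/s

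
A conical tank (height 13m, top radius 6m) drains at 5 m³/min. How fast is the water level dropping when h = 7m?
845/(1764π) ≈ 0.1525 m/min

r/h = 6/13, so r = (6/13)h
V = (1/3)πr²h = (1/3)π((6/13)h)²h = (12/169)πh³
dV/dh = (36/169)πh²
dh/dt = (dV/dt)/(dV/dh) = -5/((36/169)π·7²) = -845/(1764π) m/min
The level is dropping at 845/(1764π) ≈ 0.1525 m/min.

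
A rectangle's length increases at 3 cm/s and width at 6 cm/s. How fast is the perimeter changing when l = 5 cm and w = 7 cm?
18 cm/s

P = 2(l + w)
dP/dt = 2(dl/dt + dw/dt) = 2(3 + 6) = 18 cm/s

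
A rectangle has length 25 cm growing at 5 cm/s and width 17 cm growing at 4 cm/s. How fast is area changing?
185 cm²/s

A = lw
dA/dt = w·dl/dt + l·dw/dt = 17·5 + 25·4 = 185 cm²/s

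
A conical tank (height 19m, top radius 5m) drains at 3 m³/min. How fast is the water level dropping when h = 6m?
361/(300π) ≈ 0.383 m/min

r/h = 5/19, so r = (5/19)h
V = (1/3)πr²h = (1/3)π((5/19)h)²h = (25/1083)πh³
dV/dh = (25/361)πh²
dh/dt = (dV/dt)/(dV/dh) = -3/((25/361)π·6²) = -361/(300π) m/min
The level is dropping at 361/(300π) ≈ 0.383 m/min.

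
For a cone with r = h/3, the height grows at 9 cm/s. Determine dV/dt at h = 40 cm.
1600π cm³/s

V = (1/3)π(h/3)²h = πh³/27
dV/dt = πh²/9 · 9
At h = 40: dV/dt = 1600π cm³/s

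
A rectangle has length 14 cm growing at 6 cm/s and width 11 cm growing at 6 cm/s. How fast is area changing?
150 cm²/s

A = lw
dA/dt = w·dl/dt + l·dw/dt = 11·6 + 14·6 = 150 cm²/s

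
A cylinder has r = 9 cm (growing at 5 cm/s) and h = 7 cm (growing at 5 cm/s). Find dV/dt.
1035π cm³/s

V = πr²h
dV/dt = 2πrh·dr/dt + πr²·dh/dt
= 2π(9)(7)(5) + π(9)²(5)
= 1035π cm³/s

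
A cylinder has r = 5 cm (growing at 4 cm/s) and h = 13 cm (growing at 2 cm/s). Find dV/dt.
570π cm³/s

V = πr²h
dV/dt = 2πrh·dr/dt + πr²·dh/dt
= 2π(5)(13)(4) + π(5)²(2)
= 570π cm³/s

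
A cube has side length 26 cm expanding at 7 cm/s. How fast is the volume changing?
14196 cm³/s

V = s³
dV/dt = 3s² · ds/dt = 3·26²·7 = 14196 cm³/s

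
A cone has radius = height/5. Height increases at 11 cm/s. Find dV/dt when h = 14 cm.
2156π/25 cm³/s

V = (1/3)π(h/5)²h = πh³/75
dV/dt = πh²/25 · 11
At h = 14: dV/dt = 2156π/25 cm³/s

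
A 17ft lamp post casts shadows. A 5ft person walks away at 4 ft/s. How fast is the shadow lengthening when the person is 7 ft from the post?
5/3 ft/s

By similar triangles: 17/(x+s) = 5/s
Solving: s = 5x/12
ds/dt = 5/12 · dx/dt = 5/12 · 4 = 5/3 ft/s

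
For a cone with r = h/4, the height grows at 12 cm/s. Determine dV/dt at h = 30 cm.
675π cm³/s

V = (1/3)π(h/4)²h = πh³/48
dV/dt = πh²/16 · 12
At h = 30: dV/dt = 675π cm³/s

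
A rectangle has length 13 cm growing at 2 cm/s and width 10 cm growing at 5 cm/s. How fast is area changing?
85 cm²/s

A = lw
dA/dt = w·dl/dt + l·dw/dt = 10·2 + 13·5 = 85 cm²/s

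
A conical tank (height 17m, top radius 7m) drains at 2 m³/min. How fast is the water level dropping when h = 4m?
289/(392π) ≈ 0.2347 m/min

r/h = 7/17, so r = (7/17)h
V = (1/3)πr²h = (1/3)π((7/17)h)²h = (49/867)πh³
dV/dh = (49/289)πh²
dh/dt = (dV/dt)/(dV/dh) = -2/((49/289)π·4²) = -289/(392π) m/min
The level is dropping at 289/(392π) ≈ 0.2347 m/min.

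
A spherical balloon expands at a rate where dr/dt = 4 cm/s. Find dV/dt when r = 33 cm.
17424π cm³/s

V = (4/3)πr³
dV/dt = dV/dr · dr/dt = 4πr² · 4
At r = 33: dV/dt = 17424π cm³/s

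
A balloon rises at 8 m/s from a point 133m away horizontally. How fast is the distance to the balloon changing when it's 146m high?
1168√39005/39005 ≈ 5.914 m/s

z² = 133² + y²
z = √(133² + 146²) = √39005
dz/dt = y/z · dy/dt = 146/√39005 · 8 = 1168√39005/39005 ≈ 5.914 m/s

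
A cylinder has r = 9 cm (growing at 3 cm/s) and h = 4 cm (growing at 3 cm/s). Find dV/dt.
459π cm³/s

V = πr²h
dV/dt = 2πrh·dr/dt + πr²·dh/dt
= 2π(9)(4)(3) + π(9)²(3)
= 459π cm³/s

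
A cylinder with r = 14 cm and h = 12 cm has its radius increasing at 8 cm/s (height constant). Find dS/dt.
640π cm²/s

S = 2πrh + 2πr² (lateral + bases)
dS/dt = (2πh + 4πr)·dr/dt = (2π·12 + 4π·14)·8
= 640π cm²/s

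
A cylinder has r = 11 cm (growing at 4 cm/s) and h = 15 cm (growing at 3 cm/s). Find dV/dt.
1683π cm³/s

V = πr²h
dV/dt = 2πrh·dr/dt + πr²·dh/dt
= 2π(11)(15)(4) + π(11)²(3)
= 1683π cm³/s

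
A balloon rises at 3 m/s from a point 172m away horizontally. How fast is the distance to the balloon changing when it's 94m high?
141√9605/9605 ≈ 1.439 m/s

z² = 172² + y²
z = √(172² + 94²) = 2√9605
dz/dt = y/z · dy/dt = 94/(2√9605) · 3 = 141√9605/9605 ≈ 1.439 m/s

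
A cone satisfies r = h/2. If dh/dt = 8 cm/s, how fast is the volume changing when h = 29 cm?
1682π cm³/s

V = (1/3)π(h/2)²h = πh³/12
dV/dt = πh²/4 · 8
At h = 29: dV/dt = 1682π cm³/s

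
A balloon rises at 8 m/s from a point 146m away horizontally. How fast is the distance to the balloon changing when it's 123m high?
984√36445/36445 ≈ 5.154 m/s

z² = 146² + y²
z = √(146² + 123²) = √36445
dz/dt = y/z · dy/dt = 123/√36445 · 8 = 984√36445/36445 ≈ 5.154 m/s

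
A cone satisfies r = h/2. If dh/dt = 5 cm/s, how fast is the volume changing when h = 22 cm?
605π cm³/s

V = (1/3)π(h/2)²h = πh³/12
dV/dt = πh²/4 · 5
At h = 22: dV/dt = 605π cm³/s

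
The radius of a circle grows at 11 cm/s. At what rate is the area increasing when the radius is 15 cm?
330π cm²/s

A = πr²
dA/dt = 2πr · dr/dt = 2π(15)(11) = 330π cm²/s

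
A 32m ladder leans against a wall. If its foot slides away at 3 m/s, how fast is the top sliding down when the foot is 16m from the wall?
√3 ≈ 1.732 m/s

x² + y² = 32²
2x·dx/dt + 2y·dy/dt = 0
dy/dt = -x/y · dx/dt = -16/(16√3) · 3 = -√3 m/s
The top is descending at √3 ≈ 1.732 m/s.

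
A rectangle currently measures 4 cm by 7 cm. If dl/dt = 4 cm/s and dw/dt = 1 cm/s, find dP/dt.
10 cm/s

P = 2(l + w)
dP/dt = 2(dl/dt + dw/dt) = 2(4 + 1) = 10 cm/s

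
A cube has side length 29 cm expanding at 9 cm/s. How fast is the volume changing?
22707 cm³/s

V = s³
dV/dt = 3s² · ds/dt = 3·29²·9 = 22707 cm³/s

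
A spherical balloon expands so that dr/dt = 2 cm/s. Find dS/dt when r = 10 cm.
160π cm²/s

S = 4πr²
dS/dt = dS/dr · dr/dt = 8πr · 2
At r = 10: dS/dt = 160π cm²/s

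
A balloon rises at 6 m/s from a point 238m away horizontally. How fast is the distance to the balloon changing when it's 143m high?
858√77093/77093 ≈ 3.09 m/s

z² = 238² + y²
z = √(238² + 143²) = √77093
dz/dt = y/z · dy/dt = 143/√77093 · 6 = 858√77093/77093 ≈ 3.09 m/s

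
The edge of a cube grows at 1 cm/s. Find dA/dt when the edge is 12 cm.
144 cm²/s

A = 6s²
dA/dt = 12s · ds/dt = 12·12·1 = 144 cm²/s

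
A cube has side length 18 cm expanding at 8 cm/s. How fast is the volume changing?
7776 cm³/s

V = s³
dV/dt = 3s² · ds/dt = 3·18²·8 = 7776 cm³/s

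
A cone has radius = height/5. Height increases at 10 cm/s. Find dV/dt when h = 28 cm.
1568π/5 cm³/s

V = (1/3)π(h/5)²h = πh³/75
dV/dt = πh²/25 · 10
At h = 28: dV/dt = 1568π/5 cm³/s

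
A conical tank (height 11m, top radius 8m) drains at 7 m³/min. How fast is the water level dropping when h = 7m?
121/(448π) ≈ 0.08597 m/min

r/h = 8/11, so r = (8/11)h
V = (1/3)πr²h = (1/3)π((8/11)h)²h = (64/363)πh³
dV/dh = (64/121)πh²
dh/dt = (dV/dt)/(dV/dh) = -7/((64/121)π·7²) = -121/(448π) m/min
The level is dropping at 121/(448π) ≈ 0.08597 m/min.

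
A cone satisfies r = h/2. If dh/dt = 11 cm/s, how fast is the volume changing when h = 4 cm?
44π cm³/s

V = (1/3)π(h/2)²h = πh³/12
dV/dt = πh²/4 · 11
At h = 4: dV/dt = 44π cm³/s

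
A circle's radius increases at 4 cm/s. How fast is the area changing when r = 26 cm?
208π cm²/s

A = πr²
dA/dt = 2πr · dr/dt = 2π(26)(4) = 208π cm²/s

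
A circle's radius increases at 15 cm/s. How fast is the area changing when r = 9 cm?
270π cm²/s

A = πr²
dA/dt = 2πr · dr/dt = 2π(9)(15) = 270π cm²/s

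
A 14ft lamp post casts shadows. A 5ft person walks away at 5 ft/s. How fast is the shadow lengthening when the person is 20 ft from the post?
25/9 ft/s

By similar triangles: 14/(x+s) = 5/s
Solving: s = 5x/9
ds/dt = 5/9 · dx/dt = 5/9 · 5 = 25/9 ft/s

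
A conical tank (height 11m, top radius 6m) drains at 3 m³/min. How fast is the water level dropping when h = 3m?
121/(108π) ≈ 0.3566 m/min

r/h = 6/11, so r = (6/11)h
V = (1/3)πr²h = (1/3)π((6/11)h)²h = (12/121)πh³
dV/dh = (36/121)πh²
dh/dt = (dV/dt)/(dV/dh) = -3/((36/121)π·3²) = -121/(108π) m/min
The level is dropping at 121/(108π) ≈ 0.3566 m/min.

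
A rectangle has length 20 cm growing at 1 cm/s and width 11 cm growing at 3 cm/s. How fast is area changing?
71 cm²/s

A = lw
dA/dt = w·dl/dt + l·dw/dt = 11·1 + 20·3 = 71 cm²/s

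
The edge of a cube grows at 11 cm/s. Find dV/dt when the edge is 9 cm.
2673 cm³/s

V = s³
dV/dt = 3s² · ds/dt = 3·9²·11 = 2673 cm³/s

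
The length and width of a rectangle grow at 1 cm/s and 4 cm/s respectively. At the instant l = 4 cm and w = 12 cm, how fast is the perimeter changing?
10 cm/s

P = 2(l + w)
dP/dt = 2(dl/dt + dw/dt) = 2(1 + 4) = 10 cm/s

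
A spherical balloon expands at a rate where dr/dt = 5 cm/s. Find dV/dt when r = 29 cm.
16820π cm³/s

V = (4/3)πr³
dV/dt = dV/dr · dr/dt = 4πr² · 5
At r = 29: dV/dt = 16820π cm³/s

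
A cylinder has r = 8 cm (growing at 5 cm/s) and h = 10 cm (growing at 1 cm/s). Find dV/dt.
864π cm³/s

V = πr²h
dV/dt = 2πrh·dr/dt + πr²·dh/dt
= 2π(8)(10)(5) + π(8)²(1)
= 864π cm³/s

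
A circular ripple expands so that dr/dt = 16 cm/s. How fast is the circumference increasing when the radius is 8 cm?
32π cm/s

C = 2πr
dC/dt = 2π · dr/dt = 2π · 16 = 32π cm/s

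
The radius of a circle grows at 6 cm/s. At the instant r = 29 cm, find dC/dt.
12π cm/s

C = 2πr
dC/dt = 2π · dr/dt = 2π · 6 = 12π cm/s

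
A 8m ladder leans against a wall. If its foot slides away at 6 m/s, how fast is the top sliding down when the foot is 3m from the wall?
18√55/55 ≈ 2.427 m/s

x² + y² = 8²
2x·dx/dt + 2y·dy/dt = 0
dy/dt = -x/y · dx/dt = -3/√55 · 6 = -18√55/55 m/s
The top is descending at 18√55/55 ≈ 2.427 m/s.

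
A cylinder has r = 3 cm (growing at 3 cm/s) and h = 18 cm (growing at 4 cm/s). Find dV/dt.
360π cm³/s

V = πr²h
dV/dt = 2πrh·dr/dt + πr²·dh/dt
= 2π(3)(18)(3) + π(3)²(4)
= 360π cm³/s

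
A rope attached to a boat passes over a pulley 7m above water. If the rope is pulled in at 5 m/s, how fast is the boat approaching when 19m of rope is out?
95√78/156 ≈ 5.378 m/s

rope² = x² + 7²
x = √(19² - 7²) = 2√78
dx/dt = (rope/x) · d(rope)/dt = (19/(2√78)) · (-5) = -95√78/156 m/s
The boat approaches at 95√78/156 ≈ 5.378 m/s.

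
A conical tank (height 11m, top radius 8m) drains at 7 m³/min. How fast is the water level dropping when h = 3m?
847/(576π) ≈ 0.4681 m/min

r/h = 8/11, so r = (8/11)h
V = (1/3)πr²h = (1/3)π((8/11)h)²h = (64/363)πh³
dV/dh = (64/121)πh²
dh/dt = (dV/dt)/(dV/dh) = -7/((64/121)π·3²) = -847/(576π) m/min
The level is dropping at 847/(576π) ≈ 0.4681 m/min.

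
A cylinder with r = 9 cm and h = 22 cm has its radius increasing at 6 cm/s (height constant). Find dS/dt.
480π cm²/s

S = 2πrh + 2πr² (lateral + bases)
dS/dt = (2πh + 4πr)·dr/dt = (2π·22 + 4π·9)·6
= 480π cm²/s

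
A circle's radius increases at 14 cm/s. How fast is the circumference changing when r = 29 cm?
28π cm/s

C = 2πr
dC/dt = 2π · dr/dt = 2π · 14 = 28π cm/s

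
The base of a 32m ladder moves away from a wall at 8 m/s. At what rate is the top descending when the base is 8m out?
8√15/15 ≈ 2.066 m/s

x² + y² = 32²
2x·dx/dt + 2y·dy/dt = 0
dy/dt = -x/y · dx/dt = -8/(8√15) · 8 = -8√15/15 m/s
The top is descending at 8√15/15 ≈ 2.066 m/s.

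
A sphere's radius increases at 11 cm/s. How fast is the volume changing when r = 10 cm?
4400π cm³/s

V = (4/3)πr³
dV/dt = dV/dr · dr/dt = 4πr² · 11
At r = 10: dV/dt = 4400π cm³/s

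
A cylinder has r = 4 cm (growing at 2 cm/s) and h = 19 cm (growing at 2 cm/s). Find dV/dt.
336π cm³/s

V = πr²h
dV/dt = 2πrh·dr/dt + πr²·dh/dt
= 2π(4)(19)(2) + π(4)²(2)
= 336π cm³/s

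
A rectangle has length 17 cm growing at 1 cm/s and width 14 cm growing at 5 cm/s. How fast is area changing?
99 cm²/s

A = lw
dA/dt = w·dl/dt + l·dw/dt = 14·1 + 17·5 = 99 cm²/s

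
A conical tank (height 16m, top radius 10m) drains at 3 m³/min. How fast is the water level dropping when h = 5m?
192/(625π) ≈ 0.09778 m/min

r/h = 10/16, so r = (5/8)h
V = (1/3)πr²h = (1/3)π((5/8)h)²h = (25/192)πh³
dV/dh = (25/64)πh²
dh/dt = (dV/dt)/(dV/dh) = -3/((25/64)π·5²) = -192/(625π) m/min
The level is dropping at 192/(625π) ≈ 0.09778 m/min.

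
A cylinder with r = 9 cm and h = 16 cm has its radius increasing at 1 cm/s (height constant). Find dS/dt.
68π cm²/s

S = 2πrh + 2πr² (lateral + bases)
dS/dt = (2πh + 4πr)·dr/dt = (2π·16 + 4π·9)·1
= 68π cm²/s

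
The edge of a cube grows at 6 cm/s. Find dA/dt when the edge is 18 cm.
1296 cm²/s

A = 6s²
dA/dt = 12s · ds/dt = 12·18·6 = 1296 cm²/s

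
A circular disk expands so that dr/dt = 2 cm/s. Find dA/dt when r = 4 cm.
16π cm²/s

A = πr²
dA/dt = 2πr · dr/dt = 2π(4)(2) = 16π cm²/s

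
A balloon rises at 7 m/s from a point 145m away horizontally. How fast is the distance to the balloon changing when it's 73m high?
511√26354/26354 ≈ 3.148 m/s

z² = 145² + y²
z = √(145² + 73²) = √26354
dz/dt = y/z · dy/dt = 73/√26354 · 7 = 511√26354/26354 ≈ 3.148 m/s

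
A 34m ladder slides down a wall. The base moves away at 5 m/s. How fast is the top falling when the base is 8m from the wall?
20√273/273 ≈ 1.21 m/s

x² + y² = 34²
2x·dx/dt + 2y·dy/dt = 0
dy/dt = -x/y · dx/dt = -8/(2√273) · 5 = -20√273/273 m/s
The top is descending at 20√273/273 ≈ 1.21 m/s.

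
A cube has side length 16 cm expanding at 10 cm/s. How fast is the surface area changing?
1920 cm²/s

A = 6s²
dA/dt = 12s · ds/dt = 12·16·10 = 1920 cm²/s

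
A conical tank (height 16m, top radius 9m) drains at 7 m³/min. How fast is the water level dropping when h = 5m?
1792/(2025π) ≈ 0.2817 m/min

r/h = 9/16, so r = (9/16)h
V = (1/3)πr²h = (1/3)π((9/16)h)²h = (27/256)πh³
dV/dh = (81/256)πh²
dh/dt = (dV/dt)/(dV/dh) = -7/((81/256)π·5²) = -1792/(2025π) m/min
The level is dropping at 1792/(2025π) ≈ 0.2817 m/min.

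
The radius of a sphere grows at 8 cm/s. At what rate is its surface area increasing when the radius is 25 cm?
1600π cm²/s

S = 4πr²
dS/dt = dS/dr · dr/dt = 8πr · 8
At r = 25: dS/dt = 1600π cm²/s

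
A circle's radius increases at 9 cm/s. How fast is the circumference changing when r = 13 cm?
18π cm/s

C = 2πr
dC/dt = 2π · dr/dt = 2π · 9 = 18π cm/s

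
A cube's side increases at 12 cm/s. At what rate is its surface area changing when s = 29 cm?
4176 cm²/s

A = 6s²
dA/dt = 12s · ds/dt = 12·29·12 = 4176 cm²/s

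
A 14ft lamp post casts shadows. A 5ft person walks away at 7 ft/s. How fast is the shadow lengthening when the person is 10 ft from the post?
35/9 ft/s

By similar triangles: 14/(x+s) = 5/s
Solving: s = 5x/9
ds/dt = 5/9 · dx/dt = 5/9 · 7 = 35/9 ft/s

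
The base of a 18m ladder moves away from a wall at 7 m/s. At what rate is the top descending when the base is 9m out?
7√3/3 ≈ 4.041 m/s

x² + y² = 18²
2x·dx/dt + 2y·dy/dt = 0
dy/dt = -x/y · dx/dt = -9/(9√3) · 7 = -7√3/3 m/s
The top is descending at 7√3/3 ≈ 4.041 m/s.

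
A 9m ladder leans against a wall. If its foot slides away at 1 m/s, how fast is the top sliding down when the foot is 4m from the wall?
4√65/65 ≈ 0.4961 m/s

x² + y² = 9²
2x·dx/dt + 2y·dy/dt = 0
dy/dt = -x/y · dx/dt = -4/√65 · 1 = -4√65/65 m/s
The top is descending at 4√65/65 ≈ 0.4961 m/s.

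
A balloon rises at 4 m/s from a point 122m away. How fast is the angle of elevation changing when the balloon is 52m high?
0.027746 rad/s

tan(θ) = y/122
sec²(θ) · dθ/dt = (1/122) · dy/dt
dθ/dt = cos²(θ)/122 · 4 = 122/(122² + 52²) · 4
dθ/dt = 0.027746 rad/s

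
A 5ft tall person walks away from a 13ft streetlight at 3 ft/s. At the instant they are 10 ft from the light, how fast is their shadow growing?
15/8 ft/s

By similar triangles: 13/(x+s) = 5/s
Solving: s = 5x/8
ds/dt = 5/8 · dx/dt = 5/8 · 3 = 15/8 ft/s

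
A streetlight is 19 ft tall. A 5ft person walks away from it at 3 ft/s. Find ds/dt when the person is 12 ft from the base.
15/14 ft/s

By similar triangles: 19/(x+s) = 5/s
Solving: s = 5x/14
ds/dt = 5/14 · dx/dt = 5/14 · 3 = 15/14 ft/s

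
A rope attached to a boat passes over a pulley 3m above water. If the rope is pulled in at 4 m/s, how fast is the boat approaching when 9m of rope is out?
3√2 ≈ 4.243 m/s

rope² = x² + 3²
x = √(9² - 3²) = 6√2
dx/dt = (rope/x) · d(rope)/dt = (9/(6√2)) · (-4) = -3√2 m/s
The boat approaches at 3√2 ≈ 4.243 m/s.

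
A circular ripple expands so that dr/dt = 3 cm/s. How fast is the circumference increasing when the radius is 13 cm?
6π cm/s

C = 2πr
dC/dt = 2π · dr/dt = 2π · 3 = 6π cm/s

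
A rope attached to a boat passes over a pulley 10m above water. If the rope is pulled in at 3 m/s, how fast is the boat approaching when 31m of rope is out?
31√861/287 ≈ 3.169 m/s

rope² = x² + 10²
x = √(31² - 10²) = √861
dx/dt = (rope/x) · d(rope)/dt = (31/√861) · (-3) = -31√861/287 m/s
The boat approaches at 31√861/287 ≈ 3.169 m/s.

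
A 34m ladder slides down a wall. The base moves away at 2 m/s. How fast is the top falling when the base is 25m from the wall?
50√59/177 ≈ 2.17 m/s

x² + y² = 34²
2x·dx/dt + 2y·dy/dt = 0
dy/dt = -x/y · dx/dt = -25/(3√59) · 2 = -50√59/177 m/s
The top is descending at 50√59/177 ≈ 2.17 m/s.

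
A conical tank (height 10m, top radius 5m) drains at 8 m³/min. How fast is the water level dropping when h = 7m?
32/(49π) ≈ 0.2079 m/min

r/h = 5/10, so r = (1/2)h
V = (1/3)πr²h = (1/3)π((1/2)h)²h = (1/12)πh³
dV/dh = (1/4)πh²
dh/dt = (dV/dt)/(dV/dh) = -8/((1/4)π·7²) = -32/(49π) m/min
The level is dropping at 32/(49π) ≈ 0.2079 m/min.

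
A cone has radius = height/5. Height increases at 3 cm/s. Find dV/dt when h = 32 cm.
3072π/25 cm³/s

V = (1/3)π(h/5)²h = πh³/75
dV/dt = πh²/25 · 3
At h = 32: dV/dt = 3072π/25 cm³/s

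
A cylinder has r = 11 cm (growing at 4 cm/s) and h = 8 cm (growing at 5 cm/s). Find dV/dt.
1309π cm³/s

V = πr²h
dV/dt = 2πrh·dr/dt + πr²·dh/dt
= 2π(11)(8)(4) + π(11)²(5)
= 1309π cm³/s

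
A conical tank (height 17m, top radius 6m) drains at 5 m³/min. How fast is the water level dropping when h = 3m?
1445/(324π) ≈ 1.42 m/min

r/h = 6/17, so r = (6/17)h
V = (1/3)πr²h = (1/3)π((6/17)h)²h = (12/289)πh³
dV/dh = (36/289)πh²
dh/dt = (dV/dt)/(dV/dh) = -5/((36/289)π·3²) = -1445/(324π) m/min
The level is dropping at 1445/(324π) ≈ 1.42 m/min.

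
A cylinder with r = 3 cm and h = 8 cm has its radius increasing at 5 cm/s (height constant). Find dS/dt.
140π cm²/s

S = 2πrh + 2πr² (lateral + bases)
dS/dt = (2πh + 4πr)·dr/dt = (2π·8 + 4π·3)·5
= 140π cm²/s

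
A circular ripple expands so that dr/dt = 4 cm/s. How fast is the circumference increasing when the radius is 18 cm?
8π cm/s

C = 2πr
dC/dt = 2π · dr/dt = 2π · 4 = 8π cm/s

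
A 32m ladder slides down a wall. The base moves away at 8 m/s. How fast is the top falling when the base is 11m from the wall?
88√903/903 ≈ 2.928 m/s

x² + y² = 32²
2x·dx/dt + 2y·dy/dt = 0
dy/dt = -x/y · dx/dt = -11/√903 · 8 = -88√903/903 m/s
The top is descending at 88√903/903 ≈ 2.928 m/s.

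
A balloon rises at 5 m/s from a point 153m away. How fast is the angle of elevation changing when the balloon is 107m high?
0.021946 rad/s

tan(θ) = y/153
sec²(θ) · dθ/dt = (1/153) · dy/dt
dθ/dt = cos²(θ)/153 · 5 = 153/(153² + 107²) · 5
dθ/dt = 0.021946 rad/s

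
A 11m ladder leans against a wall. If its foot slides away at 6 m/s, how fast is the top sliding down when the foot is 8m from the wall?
16√57/19 ≈ 6.358 m/s

x² + y² = 11²
2x·dx/dt + 2y·dy/dt = 0
dy/dt = -x/y · dx/dt = -8/√57 · 6 = -16√57/19 m/s
The top is descending at 16√57/19 ≈ 6.358 m/s.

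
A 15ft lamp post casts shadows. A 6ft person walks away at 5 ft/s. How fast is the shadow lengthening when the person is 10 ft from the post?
10/3 ft/s

By similar triangles: 15/(x+s) = 6/s
Solving: s = 6x/9
ds/dt = 6/9 · dx/dt = 2/3 · 5 = 10/3 ft/s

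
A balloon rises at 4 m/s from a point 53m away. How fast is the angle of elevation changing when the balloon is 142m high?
0.009228 rad/s

tan(θ) = y/53
sec²(θ) · dθ/dt = (1/53) · dy/dt
dθ/dt = cos²(θ)/53 · 4 = 53/(53² + 142²) · 4
dθ/dt = 0.009228 rad/s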